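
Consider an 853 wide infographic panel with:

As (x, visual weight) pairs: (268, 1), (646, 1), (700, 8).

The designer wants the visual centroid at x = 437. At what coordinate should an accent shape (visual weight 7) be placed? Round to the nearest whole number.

x ≈ 131

After adding the accent shape, total weight = 1 + 1 + 8 + 7 = 17.
Along x: (6514 + 7·x) / 17 = 437 (existing moment 1·268 + 1·646 + 8·700 = 6514) ⇒ x = (7429 − 6514) / 7 ≈ 130.71.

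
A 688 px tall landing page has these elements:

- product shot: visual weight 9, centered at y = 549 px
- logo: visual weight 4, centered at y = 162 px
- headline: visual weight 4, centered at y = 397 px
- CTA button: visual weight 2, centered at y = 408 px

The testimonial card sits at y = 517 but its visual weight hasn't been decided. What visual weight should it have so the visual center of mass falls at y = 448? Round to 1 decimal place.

Existing Σw = 19 (9 + 4 + 4 + 2); existing moment 9·549 + 4·162 + 4·397 + 2·408 = 7993.
Set Σw·y/Σw = 448: (7993 + 517w) = 448·(19 + w).
Rearranging, w·(517 − 448) = 448·19 − 7993 = 519, so w ≈ 519/69 = 7.52.

w ≈ 7.5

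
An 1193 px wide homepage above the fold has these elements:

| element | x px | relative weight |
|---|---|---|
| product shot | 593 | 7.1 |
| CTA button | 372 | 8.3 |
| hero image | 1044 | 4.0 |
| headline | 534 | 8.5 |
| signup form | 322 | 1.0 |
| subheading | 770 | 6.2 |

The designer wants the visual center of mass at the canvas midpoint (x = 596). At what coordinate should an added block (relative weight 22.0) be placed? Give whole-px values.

New total weight: (7.1 + 8.3 + 4.0 + 8.5 + 1.0 + 6.2) + 22.0 = 57.1.
x: need Σw·x = 57.1·596 = 34031.6. Existing = 7.1·593 + 8.3·372 + 4.0·1044 + 8.5·534 + 1.0·322 + 6.2·770 = 21108.9. Remainder 12922.7 / 22.0 ≈ 587.40.

x ≈ 587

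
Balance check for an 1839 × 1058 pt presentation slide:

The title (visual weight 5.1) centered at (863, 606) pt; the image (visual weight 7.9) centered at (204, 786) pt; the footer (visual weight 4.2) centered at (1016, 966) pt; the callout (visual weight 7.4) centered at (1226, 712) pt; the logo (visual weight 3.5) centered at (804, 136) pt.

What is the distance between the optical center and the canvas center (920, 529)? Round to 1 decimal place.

Σw = 5.1 + 7.9 + 4.2 + 7.4 + 3.5 = 28.1.
Σw·x = 5.1·863 + 7.9·204 + 4.2·1016 + 7.4·1226 + 3.5·804 = 22166.5, so x̄ = 22166.5/28.1 ≈ 788.84.
Σw·y = 5.1·606 + 7.9·786 + 4.2·966 + 7.4·712 + 3.5·136 = 19102.0, so ȳ = 19102.0/28.1 ≈ 679.79.
From (920, 529): dx = -131.16, dy = 150.79, so the distance is √(dx²+dy²) ≈ 199.85.

≈ 199.8 pt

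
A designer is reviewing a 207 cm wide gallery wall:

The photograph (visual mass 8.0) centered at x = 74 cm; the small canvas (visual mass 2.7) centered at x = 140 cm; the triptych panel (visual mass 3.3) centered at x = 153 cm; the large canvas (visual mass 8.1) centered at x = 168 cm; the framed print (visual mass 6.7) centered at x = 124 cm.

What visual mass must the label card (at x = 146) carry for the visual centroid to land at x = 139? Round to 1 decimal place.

Fixed elements: Σw = 8.0 + 2.7 + 3.3 + 8.1 + 6.7 = 28.8, Σw·x = 8.0·74 + 2.7·140 + 3.3·153 + 8.1·168 + 6.7·124 = 3666.5.
Balance at x = 139 requires (3666.5 + w·146) / (28.8 + w) = 139.
So w = (139·28.8 − 3666.5)/(146 − 139) = 336.7/7 ≈ 48.10.

w ≈ 48.1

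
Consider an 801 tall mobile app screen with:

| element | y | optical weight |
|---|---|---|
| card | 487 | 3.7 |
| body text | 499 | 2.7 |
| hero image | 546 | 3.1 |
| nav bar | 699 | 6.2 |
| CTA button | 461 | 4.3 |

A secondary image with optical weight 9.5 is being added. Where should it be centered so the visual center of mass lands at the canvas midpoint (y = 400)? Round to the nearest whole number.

y ≈ 68

With the secondary image, Σw becomes 3.7 + 2.7 + 3.1 + 6.2 + 4.3 + 9.5 = 29.5.
y: target moment 29.5×400 = 11800.0; current 3.7·487 + 2.7·499 + 3.1·546 + 6.2·699 + 4.3·461 = 11157.9; the secondary image supplies 642.1, so y = 642.1/9.5 ≈ 67.59.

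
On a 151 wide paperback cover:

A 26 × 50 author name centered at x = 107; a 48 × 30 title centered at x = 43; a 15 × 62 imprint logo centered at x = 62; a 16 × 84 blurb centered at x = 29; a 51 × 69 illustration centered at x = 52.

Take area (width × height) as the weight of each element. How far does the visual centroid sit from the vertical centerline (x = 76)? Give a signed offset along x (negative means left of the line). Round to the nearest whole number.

Areas: author name 26·50 = 1300, title 48·30 = 1440, imprint logo 15·62 = 930, blurb 16·84 = 1344, illustration 51·69 = 3519. Total weight = 8533.
Σw·x = 1300·107 + 1440·43 + 930·62 + 1344·29 + 3519·52 = 480644, so x̄ = 480644/8533 ≈ 56.33.
Against x = 76, that's 56.33 − 76 = -19.67.

≈ -20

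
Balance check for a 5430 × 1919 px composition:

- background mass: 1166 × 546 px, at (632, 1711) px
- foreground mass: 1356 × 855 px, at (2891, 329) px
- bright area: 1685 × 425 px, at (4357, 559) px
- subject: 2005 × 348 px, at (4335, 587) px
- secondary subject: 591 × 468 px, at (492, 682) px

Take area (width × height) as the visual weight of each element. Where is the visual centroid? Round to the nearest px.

(2878, 708)

Areas: background mass 1166·546 = 636636, foreground mass 1356·855 = 1159380, bright area 1685·425 = 716125, subject 2005·348 = 697740, secondary subject 591·468 = 276588. Total weight = 3486469.
x-moment: 636636·632 + 1159380·2891 + 716125·4357 + 697740·4335 + 276588·492 = 10035062353; centroid 10035062353/3486469 ≈ 2878.29.
y-moment: 636636·1711 + 1159380·329 + 716125·559 + 697740·587 + 276588·682 = 2469240487; centroid 2469240487/3486469 ≈ 708.24.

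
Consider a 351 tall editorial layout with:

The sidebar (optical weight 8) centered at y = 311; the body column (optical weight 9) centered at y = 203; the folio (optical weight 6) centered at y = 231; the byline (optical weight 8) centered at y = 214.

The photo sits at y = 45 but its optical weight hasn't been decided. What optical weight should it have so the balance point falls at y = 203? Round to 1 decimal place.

w ≈ 7.1

Fixed elements: Σw = 8 + 9 + 6 + 8 = 31, Σw·y = 8·311 + 9·203 + 6·231 + 8·214 = 7413.
Balance at y = 203 requires (7413 + w·45) / (31 + w) = 203.
Rearranging, w·(45 − 203) = 203·31 − 7413 = -1120, so w ≈ -1120/-158 = 7.09.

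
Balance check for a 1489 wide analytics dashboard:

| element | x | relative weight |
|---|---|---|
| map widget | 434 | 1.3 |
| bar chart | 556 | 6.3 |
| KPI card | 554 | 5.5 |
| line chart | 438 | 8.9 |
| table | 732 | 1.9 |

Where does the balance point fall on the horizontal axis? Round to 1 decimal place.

Total weight = 1.3 + 6.3 + 5.5 + 8.9 + 1.9 = 23.9.
x: (1.3·434 + 6.3·556 + 5.5·554 + 8.9·438 + 1.9·732) / 23.9 = 12403.0 / 23.9 ≈ 518.95

x ≈ 519.0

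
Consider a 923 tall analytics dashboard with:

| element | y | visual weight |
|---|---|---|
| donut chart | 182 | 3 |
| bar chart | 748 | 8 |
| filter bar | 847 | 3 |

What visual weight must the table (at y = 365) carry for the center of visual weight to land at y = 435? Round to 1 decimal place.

w ≈ 42.6

Fixed elements: Σw = 3 + 8 + 3 = 14, Σw·y = 3·182 + 8·748 + 3·847 = 9071.
Set Σw·y/Σw = 435: (9071 + 365w) = 435·(14 + w).
Rearranging, w·(365 − 435) = 435·14 − 9071 = -2981, so w ≈ -2981/-70 = 42.59.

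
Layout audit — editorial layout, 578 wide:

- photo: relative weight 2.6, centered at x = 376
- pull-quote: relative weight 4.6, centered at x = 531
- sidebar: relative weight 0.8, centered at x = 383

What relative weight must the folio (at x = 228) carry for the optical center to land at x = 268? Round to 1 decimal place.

w ≈ 39.6

Existing Σw = 8.0 (2.6 + 4.6 + 0.8); existing moment 2.6·376 + 4.6·531 + 0.8·383 = 3726.6.
For the centroid to hit 268: (3726.6 + w·228) / (8.0 + w) = 268.
Solving: w = (268·8.0 − 3726.6) / (228 − 268) = -1582.6 / -40 ≈ 39.56.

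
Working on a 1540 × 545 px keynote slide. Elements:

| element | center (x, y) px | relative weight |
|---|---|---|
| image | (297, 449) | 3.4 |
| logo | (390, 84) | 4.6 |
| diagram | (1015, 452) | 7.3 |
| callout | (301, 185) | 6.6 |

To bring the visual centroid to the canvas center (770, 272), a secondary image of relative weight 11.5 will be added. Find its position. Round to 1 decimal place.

(1175.5, 230.5)

With the secondary image, Σw becomes 3.4 + 4.6 + 7.3 + 6.6 + 11.5 = 33.4.
x: target moment 33.4×770 = 25718.0; current 3.4·297 + 4.6·390 + 7.3·1015 + 6.6·301 = 12199.9; the secondary image supplies 13518.1, so x = 13518.1/11.5 ≈ 1175.49.
y: target moment 33.4×272 = 9084.8; current 3.4·449 + 4.6·84 + 7.3·452 + 6.6·185 = 6433.6; the secondary image supplies 2651.2, so y = 2651.2/11.5 ≈ 230.54.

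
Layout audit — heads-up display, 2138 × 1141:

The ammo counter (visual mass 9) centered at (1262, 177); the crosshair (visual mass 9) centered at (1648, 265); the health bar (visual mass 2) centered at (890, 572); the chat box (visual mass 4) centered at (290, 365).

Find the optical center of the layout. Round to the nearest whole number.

Weights sum to 9 + 9 + 2 + 4 = 24.
Σw·x = 9·1262 + 9·1648 + 2·890 + 4·290 = 29130, so x̄ = 29130/24 ≈ 1213.75.
Σw·y = 9·177 + 9·265 + 2·572 + 4·365 = 6582, so ȳ = 6582/24 ≈ 274.25.

(1214, 274)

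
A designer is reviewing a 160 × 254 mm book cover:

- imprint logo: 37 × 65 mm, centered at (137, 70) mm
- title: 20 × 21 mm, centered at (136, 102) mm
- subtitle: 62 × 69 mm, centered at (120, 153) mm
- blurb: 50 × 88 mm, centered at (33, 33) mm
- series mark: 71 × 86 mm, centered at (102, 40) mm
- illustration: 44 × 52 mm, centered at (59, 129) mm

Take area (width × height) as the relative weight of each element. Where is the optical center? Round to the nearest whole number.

Areas: imprint logo 37·65 = 2405, title 20·21 = 420, subtitle 62·69 = 4278, blurb 50·88 = 4400, series mark 71·86 = 6106, illustration 44·52 = 2288. Total weight = 19897.
Σw·x = 1802969; x̄ = 1802969/19897 ≈ 90.62.
Σw·y = 1550316; ȳ = 1550316/19897 ≈ 77.92.

(91, 78)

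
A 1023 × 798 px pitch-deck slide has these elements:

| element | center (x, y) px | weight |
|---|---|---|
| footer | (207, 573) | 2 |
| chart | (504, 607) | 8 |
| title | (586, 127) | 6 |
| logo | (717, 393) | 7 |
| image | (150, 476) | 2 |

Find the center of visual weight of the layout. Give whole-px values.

Total weight = 2 + 8 + 6 + 7 + 2 = 25.
x-moment: 2·207 + 8·504 + 6·586 + 7·717 + 2·150 = 13281; centroid 13281/25 ≈ 531.24.
y-moment: 2·573 + 8·607 + 6·127 + 7·393 + 2·476 = 10467; centroid 10467/25 ≈ 418.68.

(531, 419)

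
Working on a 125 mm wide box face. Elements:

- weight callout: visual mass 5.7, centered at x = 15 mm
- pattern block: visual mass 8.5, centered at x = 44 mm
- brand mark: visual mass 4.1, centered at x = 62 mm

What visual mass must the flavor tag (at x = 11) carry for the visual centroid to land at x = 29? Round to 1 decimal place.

Existing Σw = 18.3 (5.7 + 8.5 + 4.1); existing moment 5.7·15 + 8.5·44 + 4.1·62 = 713.7.
Balance at x = 29 requires (713.7 + w·11) / (18.3 + w) = 29.
Solving: w = (29·18.3 − 713.7) / (11 − 29) = -183.0 / -18 ≈ 10.17.

w ≈ 10.2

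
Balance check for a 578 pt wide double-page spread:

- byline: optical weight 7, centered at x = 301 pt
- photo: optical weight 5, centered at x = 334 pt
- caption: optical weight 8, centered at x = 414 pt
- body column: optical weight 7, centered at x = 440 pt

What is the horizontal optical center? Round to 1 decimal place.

x ≈ 376.6

Total weight = 7 + 5 + 8 + 7 = 27.
x: (7·301 + 5·334 + 8·414 + 7·440) / 27 = 10169 / 27 ≈ 376.63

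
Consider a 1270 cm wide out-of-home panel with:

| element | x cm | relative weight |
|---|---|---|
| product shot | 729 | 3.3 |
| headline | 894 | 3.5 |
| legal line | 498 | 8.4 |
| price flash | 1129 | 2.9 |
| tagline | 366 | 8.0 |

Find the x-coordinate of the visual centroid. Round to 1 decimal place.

x ≈ 610.0

Total weight = 3.3 + 3.5 + 8.4 + 2.9 + 8.0 = 26.1.
x: (3.3·729 + 3.5·894 + 8.4·498 + 2.9·1129 + 8.0·366) / 26.1 = 15920.0 / 26.1 ≈ 609.96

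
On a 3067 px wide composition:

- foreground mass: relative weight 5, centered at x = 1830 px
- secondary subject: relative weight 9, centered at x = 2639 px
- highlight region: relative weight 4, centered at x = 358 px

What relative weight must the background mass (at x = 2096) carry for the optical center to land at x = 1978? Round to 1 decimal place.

w ≈ 10.8

Fixed elements: Σw = 5 + 9 + 4 = 18, Σw·x = 5·1830 + 9·2639 + 4·358 = 34333.
For the centroid to hit 1978: (34333 + w·2096) / (18 + w) = 1978.
So w = (1978·18 − 34333)/(2096 − 1978) = 1271/118 ≈ 10.77.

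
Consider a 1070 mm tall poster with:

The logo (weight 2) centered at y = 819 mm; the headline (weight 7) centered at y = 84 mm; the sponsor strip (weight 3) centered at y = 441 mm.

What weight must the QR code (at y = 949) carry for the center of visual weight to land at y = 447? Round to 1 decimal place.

Fixed elements: Σw = 2 + 7 + 3 = 12, Σw·y = 2·819 + 7·84 + 3·441 = 3549.
For the centroid to hit 447: (3549 + w·949) / (12 + w) = 447.
So w = (447·12 − 3549)/(949 − 447) = 1815/502 ≈ 3.62.

w ≈ 3.6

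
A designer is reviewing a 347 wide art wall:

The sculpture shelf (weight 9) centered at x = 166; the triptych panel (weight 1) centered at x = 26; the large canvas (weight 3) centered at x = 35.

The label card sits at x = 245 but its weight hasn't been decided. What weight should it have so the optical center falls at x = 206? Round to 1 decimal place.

Fixed elements: Σw = 9 + 1 + 3 = 13, Σw·x = 9·166 + 1·26 + 3·35 = 1625.
For the centroid to hit 206: (1625 + w·245) / (13 + w) = 206.
Solving: w = (206·13 − 1625) / (245 − 206) = 1053 / 39 ≈ 27.00.

w ≈ 27.0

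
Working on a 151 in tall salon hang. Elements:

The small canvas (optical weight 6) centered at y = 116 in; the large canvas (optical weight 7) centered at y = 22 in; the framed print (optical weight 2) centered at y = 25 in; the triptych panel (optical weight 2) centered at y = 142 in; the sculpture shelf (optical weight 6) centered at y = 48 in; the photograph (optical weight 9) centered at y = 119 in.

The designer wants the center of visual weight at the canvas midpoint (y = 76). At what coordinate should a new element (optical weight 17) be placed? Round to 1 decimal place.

y ≈ 69.5

With the new element, Σw becomes 6 + 7 + 2 + 2 + 6 + 9 + 17 = 49.
Along y: (2543 + 17·y) / 49 = 76 (existing moment 6·116 + 7·22 + 2·25 + 2·142 + 6·48 + 9·119 = 2543) ⇒ y = (3724 − 2543) / 17 ≈ 69.47.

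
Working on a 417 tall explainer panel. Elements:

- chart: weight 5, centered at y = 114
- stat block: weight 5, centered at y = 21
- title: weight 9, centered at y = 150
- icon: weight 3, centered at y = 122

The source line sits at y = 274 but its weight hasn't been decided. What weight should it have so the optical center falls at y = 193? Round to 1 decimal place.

Known weights sum to 5 + 5 + 9 + 3 = 22; their moment is 5·114 + 5·21 + 9·150 + 3·122 = 2391.
For the centroid to hit 193: (2391 + w·274) / (22 + w) = 193.
Solving: w = (193·22 − 2391) / (274 − 193) = 1855 / 81 ≈ 22.90.

w ≈ 22.9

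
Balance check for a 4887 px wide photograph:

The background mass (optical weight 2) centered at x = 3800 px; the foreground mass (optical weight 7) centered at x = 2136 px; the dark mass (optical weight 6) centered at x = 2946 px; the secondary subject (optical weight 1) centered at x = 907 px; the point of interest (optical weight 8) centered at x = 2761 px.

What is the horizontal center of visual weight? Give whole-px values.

x ≈ 2634

Weights sum to 2 + 7 + 6 + 1 + 8 = 24.
x: (2·3800 + 7·2136 + 6·2946 + 1·907 + 8·2761) / 24 = 63223 / 24 ≈ 2634.29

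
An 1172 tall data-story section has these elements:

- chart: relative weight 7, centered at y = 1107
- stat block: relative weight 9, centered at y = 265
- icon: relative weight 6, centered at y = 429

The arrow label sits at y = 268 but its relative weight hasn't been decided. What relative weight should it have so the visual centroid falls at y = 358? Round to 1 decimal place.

Existing Σw = 22 (7 + 9 + 6); existing moment 7·1107 + 9·265 + 6·429 = 12708.
Balance at y = 358 requires (12708 + w·268) / (22 + w) = 358.
Solving: w = (358·22 − 12708) / (268 − 358) = -4832 / -90 ≈ 53.69.

w ≈ 53.7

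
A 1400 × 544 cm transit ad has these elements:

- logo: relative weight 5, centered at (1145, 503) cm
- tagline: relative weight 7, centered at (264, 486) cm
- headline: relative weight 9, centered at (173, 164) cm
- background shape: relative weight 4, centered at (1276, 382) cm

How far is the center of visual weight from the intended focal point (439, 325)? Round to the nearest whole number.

Total weight = 5 + 7 + 9 + 4 = 25.
x: (5·1145 + 7·264 + 9·173 + 4·1276) / 25 = 14234 / 25 ≈ 569.36
y: (5·503 + 7·486 + 9·164 + 4·382) / 25 = 8921 / 25 ≈ 356.84
Offset from (439, 325): Δx ≈ 130.36, Δy ≈ 31.84; distance = √(Δx² + Δy²) ≈ 134.19.

≈ 134 cm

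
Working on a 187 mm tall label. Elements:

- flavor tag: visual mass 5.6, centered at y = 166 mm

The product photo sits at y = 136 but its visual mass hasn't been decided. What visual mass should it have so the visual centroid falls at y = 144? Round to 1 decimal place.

w ≈ 15.4

Known: weight 5.6 with moment 5.6·166 = 929.6.
For the centroid to hit 144: (929.6 + w·136) / (5.6 + w) = 144.
Solving: w = (144·5.6 − 929.6) / (136 − 144) = -123.2 / -8 ≈ 15.40.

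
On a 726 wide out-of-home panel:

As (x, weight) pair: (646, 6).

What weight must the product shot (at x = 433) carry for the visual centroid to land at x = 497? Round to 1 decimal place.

The single fixed element contributes weight 6, moment 6·646 = 3876.
Balance at x = 497 requires (3876 + w·433) / (6 + w) = 497.
Solving: w = (497·6 − 3876) / (433 − 497) = -894 / -64 ≈ 13.97.

w ≈ 14.0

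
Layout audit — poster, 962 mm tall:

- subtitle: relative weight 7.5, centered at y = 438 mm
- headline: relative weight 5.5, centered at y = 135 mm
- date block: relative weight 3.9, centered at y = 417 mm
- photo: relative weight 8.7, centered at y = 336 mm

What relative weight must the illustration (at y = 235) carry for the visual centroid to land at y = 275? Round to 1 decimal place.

w ≈ 38.4

Known weights sum to 7.5 + 5.5 + 3.9 + 8.7 = 25.6; their moment is 7.5·438 + 5.5·135 + 3.9·417 + 8.7·336 = 8577.0.
For the centroid to hit 275: (8577.0 + w·235) / (25.6 + w) = 275.
So w = (275·25.6 − 8577.0)/(235 − 275) = -1537.0/-40 ≈ 38.42.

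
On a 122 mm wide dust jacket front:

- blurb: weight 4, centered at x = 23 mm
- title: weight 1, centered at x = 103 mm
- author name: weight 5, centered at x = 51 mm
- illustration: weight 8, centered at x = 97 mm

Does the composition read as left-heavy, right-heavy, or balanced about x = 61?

Total weight = 4 + 1 + 5 + 8 = 18.
Σw·x = 4·23 + 1·103 + 5·51 + 8·97 = 1226, so x̄ = 1226/18 ≈ 68.11.
68.1 lies right of the midline 61, so the layout is right-heavy.

right-heavy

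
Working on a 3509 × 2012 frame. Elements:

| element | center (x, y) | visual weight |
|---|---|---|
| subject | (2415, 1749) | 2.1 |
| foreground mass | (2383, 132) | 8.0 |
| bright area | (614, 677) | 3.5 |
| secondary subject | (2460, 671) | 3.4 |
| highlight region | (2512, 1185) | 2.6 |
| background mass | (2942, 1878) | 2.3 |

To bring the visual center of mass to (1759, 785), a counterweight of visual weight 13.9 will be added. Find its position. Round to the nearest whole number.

(1081, 815)

New total weight: (2.1 + 8.0 + 3.5 + 3.4 + 2.6 + 2.3) + 13.9 = 35.8.
x: need Σw·x = 35.8·1759 = 62972.2. Existing = 2.1·2415 + 8.0·2383 + 3.5·614 + 3.4·2460 + 2.6·2512 + 2.3·2942 = 47946.3. Remainder 15025.9 / 13.9 ≈ 1081.00.
y: need Σw·y = 35.8·785 = 28103.0. Existing = 2.1·1749 + 8.0·132 + 3.5·677 + 3.4·671 + 2.6·1185 + 2.3·1878 = 16780.2. Remainder 11322.8 / 13.9 ≈ 814.59.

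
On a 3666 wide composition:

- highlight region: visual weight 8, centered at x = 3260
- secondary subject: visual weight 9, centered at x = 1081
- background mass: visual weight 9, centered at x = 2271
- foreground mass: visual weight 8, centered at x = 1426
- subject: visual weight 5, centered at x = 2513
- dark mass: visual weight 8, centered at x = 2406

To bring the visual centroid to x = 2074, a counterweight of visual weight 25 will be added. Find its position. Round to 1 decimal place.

After adding the counterweight, total weight = 8 + 9 + 9 + 8 + 5 + 8 + 25 = 72.
x: target moment 72×2074 = 149328; current 8·3260 + 9·1081 + 9·2271 + 8·1426 + 5·2513 + 8·2406 = 99469; the counterweight supplies 49859, so x = 49859/25 ≈ 1994.36.

x ≈ 1994.4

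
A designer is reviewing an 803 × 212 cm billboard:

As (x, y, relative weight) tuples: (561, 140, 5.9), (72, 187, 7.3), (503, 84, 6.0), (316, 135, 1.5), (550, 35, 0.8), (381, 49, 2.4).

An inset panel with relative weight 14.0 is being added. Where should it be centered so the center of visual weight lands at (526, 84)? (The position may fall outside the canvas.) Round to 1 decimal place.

(803.8, 10.0)

With the inset panel, Σw becomes 5.9 + 7.3 + 6.0 + 1.5 + 0.8 + 2.4 + 14.0 = 37.9.
Along x: (8681.9 + 14.0·x) / 37.9 = 526 (existing moment 5.9·561 + 7.3·72 + 6.0·503 + 1.5·316 + 0.8·550 + 2.4·381 = 8681.9) ⇒ x = (19935.4 − 8681.9) / 14.0 ≈ 803.82.
Along y: (3043.2 + 14.0·y) / 37.9 = 84 (existing moment 5.9·140 + 7.3·187 + 6.0·84 + 1.5·135 + 0.8·35 + 2.4·49 = 3043.2) ⇒ y = (3183.6 − 3043.2) / 14.0 ≈ 10.03.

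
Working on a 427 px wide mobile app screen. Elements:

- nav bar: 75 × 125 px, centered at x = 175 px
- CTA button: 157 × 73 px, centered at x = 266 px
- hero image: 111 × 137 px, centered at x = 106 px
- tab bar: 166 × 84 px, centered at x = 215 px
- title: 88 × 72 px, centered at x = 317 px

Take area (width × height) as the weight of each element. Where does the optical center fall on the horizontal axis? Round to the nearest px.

x ≈ 201

Areas → weights: nav bar 75·125 = 9375, CTA button 157·73 = 11461, hero image 111·137 = 15207, tab bar 166·84 = 13944, title 88·72 = 6336; Σw = 56323.
x-moment: 9375·175 + 11461·266 + 15207·106 + 13944·215 + 6336·317 = 11307665; centroid 11307665/56323 ≈ 200.76.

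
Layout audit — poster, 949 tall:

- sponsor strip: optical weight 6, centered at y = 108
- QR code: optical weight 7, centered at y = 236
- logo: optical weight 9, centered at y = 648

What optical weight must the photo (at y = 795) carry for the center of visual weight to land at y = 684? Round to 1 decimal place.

w ≈ 62.3

Existing Σw = 22 (6 + 7 + 9); existing moment 6·108 + 7·236 + 9·648 = 8132.
For the centroid to hit 684: (8132 + w·795) / (22 + w) = 684.
Solving: w = (684·22 − 8132) / (795 − 684) = 6916 / 111 ≈ 62.31.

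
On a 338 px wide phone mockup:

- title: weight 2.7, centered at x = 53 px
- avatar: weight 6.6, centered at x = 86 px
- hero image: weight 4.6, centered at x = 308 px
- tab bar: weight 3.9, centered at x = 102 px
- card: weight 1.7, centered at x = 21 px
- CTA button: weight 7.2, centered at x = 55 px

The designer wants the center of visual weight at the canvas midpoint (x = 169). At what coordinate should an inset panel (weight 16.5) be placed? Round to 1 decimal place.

With the inset panel, Σw becomes 2.7 + 6.6 + 4.6 + 3.9 + 1.7 + 7.2 + 16.5 = 43.2.
x: target moment 43.2×169 = 7300.8; current 2.7·53 + 6.6·86 + 4.6·308 + 3.9·102 + 1.7·21 + 7.2·55 = 2957.0; the inset panel supplies 4343.8, so x = 4343.8/16.5 ≈ 263.26.

x ≈ 263.3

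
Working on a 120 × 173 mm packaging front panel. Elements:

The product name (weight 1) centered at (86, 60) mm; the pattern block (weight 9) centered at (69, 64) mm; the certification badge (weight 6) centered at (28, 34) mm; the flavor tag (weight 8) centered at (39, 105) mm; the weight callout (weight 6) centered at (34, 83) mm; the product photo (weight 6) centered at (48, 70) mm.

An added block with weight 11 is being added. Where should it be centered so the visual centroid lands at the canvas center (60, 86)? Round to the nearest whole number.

(104, 131)

After adding the added block, total weight = 1 + 9 + 6 + 8 + 6 + 6 + 11 = 47.
Along x: (1679 + 11·x) / 47 = 60 (existing moment 1·86 + 9·69 + 6·28 + 8·39 + 6·34 + 6·48 = 1679) ⇒ x = (2820 − 1679) / 11 ≈ 103.73.
Along y: (2598 + 11·y) / 47 = 86 (existing moment 1·60 + 9·64 + 6·34 + 8·105 + 6·83 + 6·70 = 2598) ⇒ y = (4042 − 2598) / 11 ≈ 131.27.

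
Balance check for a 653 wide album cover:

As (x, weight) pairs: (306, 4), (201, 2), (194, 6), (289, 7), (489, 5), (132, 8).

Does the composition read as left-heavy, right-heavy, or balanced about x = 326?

Σw = 4 + 2 + 6 + 7 + 5 + 8 = 32.
x: moment 8314 / weight 32 ≈ 259.81
259.8 vs midline 326 → left-heavy.

left-heavy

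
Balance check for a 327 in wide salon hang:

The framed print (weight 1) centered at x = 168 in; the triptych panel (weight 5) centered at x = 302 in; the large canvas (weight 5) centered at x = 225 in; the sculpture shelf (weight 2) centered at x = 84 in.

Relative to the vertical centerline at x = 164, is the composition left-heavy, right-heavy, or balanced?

right-heavy

Weights sum to 1 + 5 + 5 + 2 = 13.
x: (1·168 + 5·302 + 5·225 + 2·84) / 13 = 2971 / 13 ≈ 228.54
228.5 lies right of the midline 164, so the layout is right-heavy.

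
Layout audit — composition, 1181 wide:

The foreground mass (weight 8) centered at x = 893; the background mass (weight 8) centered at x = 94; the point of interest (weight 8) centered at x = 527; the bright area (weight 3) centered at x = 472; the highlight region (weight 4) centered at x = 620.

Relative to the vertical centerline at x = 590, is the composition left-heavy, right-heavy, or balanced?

left-heavy

Weights sum to 8 + 8 + 8 + 3 + 4 = 31.
x: (8·893 + 8·94 + 8·527 + 3·472 + 4·620) / 31 = 16008 / 31 ≈ 516.39
516.4 lies left of the midline 590, so the layout is left-heavy.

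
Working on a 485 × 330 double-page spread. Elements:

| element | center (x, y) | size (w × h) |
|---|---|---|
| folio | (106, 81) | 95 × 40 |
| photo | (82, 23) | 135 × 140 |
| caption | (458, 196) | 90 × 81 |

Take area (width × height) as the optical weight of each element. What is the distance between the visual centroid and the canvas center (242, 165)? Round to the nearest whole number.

≈ 113

Areas: folio 95·40 = 3800, photo 135·140 = 18900, caption 90·81 = 7290. Total weight = 29990.
Σw·x = 3800·106 + 18900·82 + 7290·458 = 5291420, so x̄ = 5291420/29990 ≈ 176.44.
Σw·y = 3800·81 + 18900·23 + 7290·196 = 2171340, so ȳ = 2171340/29990 ≈ 72.40.
Offset from (242, 165): Δx ≈ -65.56, Δy ≈ -92.60; distance = √(Δx² + Δy²) ≈ 113.46.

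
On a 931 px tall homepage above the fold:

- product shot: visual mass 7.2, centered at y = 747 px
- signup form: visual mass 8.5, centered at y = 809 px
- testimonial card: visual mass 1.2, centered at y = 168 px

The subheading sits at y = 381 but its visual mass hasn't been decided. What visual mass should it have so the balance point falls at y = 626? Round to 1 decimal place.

Known weights sum to 7.2 + 8.5 + 1.2 = 16.9; their moment is 7.2·747 + 8.5·809 + 1.2·168 = 12456.5.
For the centroid to hit 626: (12456.5 + w·381) / (16.9 + w) = 626.
Rearranging, w·(381 − 626) = 626·16.9 − 12456.5 = -1877.1, so w ≈ -1877.1/-245 = 7.66.

w ≈ 7.7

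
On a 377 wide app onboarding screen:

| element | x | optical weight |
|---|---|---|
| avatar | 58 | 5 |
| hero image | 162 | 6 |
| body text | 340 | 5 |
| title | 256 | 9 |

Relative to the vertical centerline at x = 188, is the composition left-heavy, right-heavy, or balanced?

right-heavy

Weights sum to 5 + 6 + 5 + 9 = 25.
x: (5·58 + 6·162 + 5·340 + 9·256) / 25 = 5266 / 25 ≈ 210.64
210.6 vs midline 188 → right-heavy.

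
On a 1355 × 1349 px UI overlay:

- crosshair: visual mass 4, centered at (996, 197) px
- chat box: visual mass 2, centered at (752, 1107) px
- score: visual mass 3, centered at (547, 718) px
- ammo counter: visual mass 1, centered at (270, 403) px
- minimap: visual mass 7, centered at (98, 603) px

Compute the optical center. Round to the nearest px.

(476, 575)

Weights sum to 4 + 2 + 3 + 1 + 7 = 17.
Σw·x = 4·996 + 2·752 + 3·547 + 1·270 + 7·98 = 8085, so x̄ = 8085/17 ≈ 475.59.
Σw·y = 4·197 + 2·1107 + 3·718 + 1·403 + 7·603 = 9780, so ȳ = 9780/17 ≈ 575.29.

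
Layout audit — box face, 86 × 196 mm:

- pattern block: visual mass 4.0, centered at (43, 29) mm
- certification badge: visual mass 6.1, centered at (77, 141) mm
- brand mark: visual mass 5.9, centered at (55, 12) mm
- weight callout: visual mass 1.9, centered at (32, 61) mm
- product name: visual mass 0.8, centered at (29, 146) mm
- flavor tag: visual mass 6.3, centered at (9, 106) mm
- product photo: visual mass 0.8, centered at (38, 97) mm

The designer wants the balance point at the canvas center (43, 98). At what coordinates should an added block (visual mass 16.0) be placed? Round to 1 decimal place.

(41.3, 129.5)

With the added block, Σw becomes 4.0 + 6.1 + 5.9 + 1.9 + 0.8 + 6.3 + 0.8 + 16.0 = 41.8.
x: need Σw·x = 41.8·43 = 1797.4. Existing = 4.0·43 + 6.1·77 + 5.9·55 + 1.9·32 + 0.8·29 + 6.3·9 + 0.8·38 = 1137.3. Remainder 660.1 / 16.0 ≈ 41.26.
y: need Σw·y = 41.8·98 = 4096.4. Existing = 4.0·29 + 6.1·141 + 5.9·12 + 1.9·61 + 0.8·146 + 6.3·106 + 0.8·97 = 2025.0. Remainder 2071.4 / 16.0 ≈ 129.46.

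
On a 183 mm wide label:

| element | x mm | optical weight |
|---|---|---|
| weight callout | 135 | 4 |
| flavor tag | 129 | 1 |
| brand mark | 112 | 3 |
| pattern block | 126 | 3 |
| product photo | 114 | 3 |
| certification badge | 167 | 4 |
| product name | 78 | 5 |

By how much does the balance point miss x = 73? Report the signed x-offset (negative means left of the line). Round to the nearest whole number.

≈ 48 mm

Total weight = 4 + 1 + 3 + 3 + 3 + 4 + 5 = 23.
Σw·x = 2783; x̄ = 2783/23 ≈ 121.00.
Offset from x = 73: 121.00 − 73 ≈ 48.00.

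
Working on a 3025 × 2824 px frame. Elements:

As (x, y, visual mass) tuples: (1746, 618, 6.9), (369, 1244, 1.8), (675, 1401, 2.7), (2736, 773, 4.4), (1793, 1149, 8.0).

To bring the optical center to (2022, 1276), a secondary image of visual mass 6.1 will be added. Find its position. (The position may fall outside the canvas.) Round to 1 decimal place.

(3203.5, 2503.8)

New total weight: (6.9 + 1.8 + 2.7 + 4.4 + 8.0) + 6.1 = 29.9.
x: target moment 29.9×2022 = 60457.8; current 6.9·1746 + 1.8·369 + 2.7·675 + 4.4·2736 + 8.0·1793 = 40916.5; the secondary image supplies 19541.3, so x = 19541.3/6.1 ≈ 3203.49.
y: target moment 29.9×1276 = 38152.4; current 6.9·618 + 1.8·1244 + 2.7·1401 + 4.4·773 + 8.0·1149 = 22879.3; the secondary image supplies 15273.1, so y = 15273.1/6.1 ≈ 2503.79.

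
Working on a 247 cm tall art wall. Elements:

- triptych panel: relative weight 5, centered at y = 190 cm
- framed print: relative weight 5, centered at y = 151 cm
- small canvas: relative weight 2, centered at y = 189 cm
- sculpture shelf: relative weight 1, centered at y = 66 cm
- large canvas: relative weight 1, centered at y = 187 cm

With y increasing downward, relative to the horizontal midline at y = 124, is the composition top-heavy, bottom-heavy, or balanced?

Weights sum to 5 + 5 + 2 + 1 + 1 = 14.
Σw·y = 5·190 + 5·151 + 2·189 + 1·66 + 1·187 = 2336, so ȳ = 2336/14 ≈ 166.86.
Since 166.9 is below (larger y than) 124, the composition reads bottom-heavy.

bottom-heavy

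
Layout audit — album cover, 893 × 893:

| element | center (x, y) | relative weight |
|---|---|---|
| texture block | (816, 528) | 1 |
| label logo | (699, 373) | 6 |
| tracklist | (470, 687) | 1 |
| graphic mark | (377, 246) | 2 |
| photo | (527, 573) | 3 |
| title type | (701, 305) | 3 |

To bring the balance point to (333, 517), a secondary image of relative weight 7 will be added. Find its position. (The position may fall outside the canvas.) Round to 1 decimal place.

After adding the secondary image, total weight = 1 + 6 + 1 + 2 + 3 + 3 + 7 = 23.
Along x: (9918 + 7·x) / 23 = 333 (existing moment 1·816 + 6·699 + 1·470 + 2·377 + 3·527 + 3·701 = 9918) ⇒ x = (7659 − 9918) / 7 ≈ -322.71.
Along y: (6579 + 7·y) / 23 = 517 (existing moment 1·528 + 6·373 + 1·687 + 2·246 + 3·573 + 3·305 = 6579) ⇒ y = (11891 − 6579) / 7 ≈ 758.86.

(-322.7, 758.9)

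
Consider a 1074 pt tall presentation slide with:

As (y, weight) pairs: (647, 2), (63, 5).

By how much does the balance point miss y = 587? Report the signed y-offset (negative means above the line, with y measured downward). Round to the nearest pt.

Σw = 2 + 5 = 7.
y-moment: 2·647 + 5·63 = 1609; centroid 1609/7 ≈ 229.86.
Difference: 229.86 − 587 ≈ -357.14.

≈ -357 pt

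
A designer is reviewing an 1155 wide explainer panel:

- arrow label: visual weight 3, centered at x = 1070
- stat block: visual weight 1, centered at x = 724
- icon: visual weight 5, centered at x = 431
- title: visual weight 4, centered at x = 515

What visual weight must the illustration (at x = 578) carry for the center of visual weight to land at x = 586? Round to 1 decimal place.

w ≈ 66.4

Fixed elements: Σw = 3 + 1 + 5 + 4 = 13, Σw·x = 3·1070 + 1·724 + 5·431 + 4·515 = 8149.
For the centroid to hit 586: (8149 + w·578) / (13 + w) = 586.
Solving: w = (586·13 − 8149) / (578 − 586) = -531 / -8 ≈ 66.37.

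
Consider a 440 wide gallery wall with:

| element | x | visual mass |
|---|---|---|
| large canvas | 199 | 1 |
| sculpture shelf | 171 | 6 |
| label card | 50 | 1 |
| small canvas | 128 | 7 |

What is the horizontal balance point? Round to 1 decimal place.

Weights sum to 1 + 6 + 1 + 7 = 15.
x: (1·199 + 6·171 + 1·50 + 7·128) / 15 = 2171 / 15 ≈ 144.73

x ≈ 144.7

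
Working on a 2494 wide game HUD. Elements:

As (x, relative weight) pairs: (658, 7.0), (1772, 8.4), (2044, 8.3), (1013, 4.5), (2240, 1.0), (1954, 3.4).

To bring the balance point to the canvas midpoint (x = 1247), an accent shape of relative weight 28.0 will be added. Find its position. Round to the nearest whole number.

New total weight: (7.0 + 8.4 + 8.3 + 4.5 + 1.0 + 3.4) + 28.0 = 60.6.
x: target moment 60.6×1247 = 75568.2; current 7.0·658 + 8.4·1772 + 8.3·2044 + 4.5·1013 + 1.0·2240 + 3.4·1954 = 49898.1; the accent shape supplies 25670.1, so x = 25670.1/28.0 ≈ 916.79.

x ≈ 917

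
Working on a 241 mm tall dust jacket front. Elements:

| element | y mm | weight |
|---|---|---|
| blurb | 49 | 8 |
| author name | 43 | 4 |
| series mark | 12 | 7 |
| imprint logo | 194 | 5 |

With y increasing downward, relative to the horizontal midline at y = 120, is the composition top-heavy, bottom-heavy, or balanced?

top-heavy

Σw = 8 + 4 + 7 + 5 = 24.
y-moment: 8·49 + 4·43 + 7·12 + 5·194 = 1618; centroid 1618/24 ≈ 67.42.
67.4 vs midline 120 → top-heavy.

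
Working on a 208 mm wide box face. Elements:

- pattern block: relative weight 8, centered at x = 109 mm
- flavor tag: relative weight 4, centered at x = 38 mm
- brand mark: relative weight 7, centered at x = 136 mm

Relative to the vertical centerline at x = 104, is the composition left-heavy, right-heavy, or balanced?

Σw = 8 + 4 + 7 = 19.
x: (8·109 + 4·38 + 7·136) / 19 = 1976 / 19 ≈ 104.00
That equals the midline 104 — balanced.

balanced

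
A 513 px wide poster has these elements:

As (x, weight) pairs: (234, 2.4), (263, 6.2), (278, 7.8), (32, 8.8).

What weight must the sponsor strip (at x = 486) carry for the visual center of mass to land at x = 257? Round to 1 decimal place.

Fixed elements: Σw = 2.4 + 6.2 + 7.8 + 8.8 = 25.2, Σw·x = 2.4·234 + 6.2·263 + 7.8·278 + 8.8·32 = 4642.2.
Balance at x = 257 requires (4642.2 + w·486) / (25.2 + w) = 257.
So w = (257·25.2 − 4642.2)/(486 − 257) = 1834.2/229 ≈ 8.01.

w ≈ 8.0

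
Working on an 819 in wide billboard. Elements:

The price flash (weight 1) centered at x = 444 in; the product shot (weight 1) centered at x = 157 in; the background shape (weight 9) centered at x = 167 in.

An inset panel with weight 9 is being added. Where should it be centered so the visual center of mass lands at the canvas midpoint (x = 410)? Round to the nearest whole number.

New total weight: (1 + 1 + 9) + 9 = 20.
x: target moment 20×410 = 8200; current 1·444 + 1·157 + 9·167 = 2104; the inset panel supplies 6096, so x = 6096/9 ≈ 677.33.

x ≈ 677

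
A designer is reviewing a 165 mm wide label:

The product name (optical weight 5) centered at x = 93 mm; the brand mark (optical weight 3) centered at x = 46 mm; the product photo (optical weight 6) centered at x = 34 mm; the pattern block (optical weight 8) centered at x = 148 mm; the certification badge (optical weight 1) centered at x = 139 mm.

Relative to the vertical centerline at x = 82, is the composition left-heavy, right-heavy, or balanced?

Σw = 5 + 3 + 6 + 8 + 1 = 23.
x: (5·93 + 3·46 + 6·34 + 8·148 + 1·139) / 23 = 2130 / 23 ≈ 92.61
92.6 vs midline 82 → right-heavy.

right-heavy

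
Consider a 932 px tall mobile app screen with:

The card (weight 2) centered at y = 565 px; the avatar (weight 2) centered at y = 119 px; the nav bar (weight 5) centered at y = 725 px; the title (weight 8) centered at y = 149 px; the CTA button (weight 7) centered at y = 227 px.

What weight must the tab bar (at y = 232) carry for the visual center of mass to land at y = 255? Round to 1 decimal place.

w ≈ 71.9

Existing Σw = 24 (2 + 2 + 5 + 8 + 7); existing moment 2·565 + 2·119 + 5·725 + 8·149 + 7·227 = 7774.
Set Σw·y/Σw = 255: (7774 + 232w) = 255·(24 + w).
Rearranging, w·(232 − 255) = 255·24 − 7774 = -1654, so w ≈ -1654/-23 = 71.91.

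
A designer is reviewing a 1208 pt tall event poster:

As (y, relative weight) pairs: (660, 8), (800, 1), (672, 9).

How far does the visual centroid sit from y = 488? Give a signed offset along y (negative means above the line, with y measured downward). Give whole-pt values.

Total weight = 8 + 1 + 9 = 18.
Σw·y = 8·660 + 1·800 + 9·672 = 12128, so ȳ = 12128/18 ≈ 673.78.
Offset from y = 488: 673.78 − 488 ≈ 185.78.

≈ 186 pt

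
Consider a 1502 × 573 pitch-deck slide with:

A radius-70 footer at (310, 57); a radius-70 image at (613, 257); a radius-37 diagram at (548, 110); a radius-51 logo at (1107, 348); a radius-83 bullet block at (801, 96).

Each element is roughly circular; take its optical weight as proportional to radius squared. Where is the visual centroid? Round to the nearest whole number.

r² weights: footer 70² = 4900, image 70² = 4900, diagram 37² = 1369, logo 51² = 2601, bullet block 83² = 6889. Total = 20659.
x-moment: 4900·310 + 4900·613 + 1369·548 + 2601·1107 + 6889·801 = 13670308; centroid 13670308/20659 ≈ 661.71.
y-moment: 4900·57 + 4900·257 + 1369·110 + 2601·348 + 6889·96 = 3255682; centroid 3255682/20659 ≈ 157.59.

(662, 158)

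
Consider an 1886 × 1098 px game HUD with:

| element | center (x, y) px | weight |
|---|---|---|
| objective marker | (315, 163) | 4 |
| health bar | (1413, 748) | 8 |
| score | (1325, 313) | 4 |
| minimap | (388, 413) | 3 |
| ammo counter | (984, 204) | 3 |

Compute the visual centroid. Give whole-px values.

(999, 443)

Σw = 4 + 8 + 4 + 3 + 3 = 22.
x-moment: 4·315 + 8·1413 + 4·1325 + 3·388 + 3·984 = 21980; centroid 21980/22 ≈ 999.09.
y-moment: 4·163 + 8·748 + 4·313 + 3·413 + 3·204 = 9739; centroid 9739/22 ≈ 442.68.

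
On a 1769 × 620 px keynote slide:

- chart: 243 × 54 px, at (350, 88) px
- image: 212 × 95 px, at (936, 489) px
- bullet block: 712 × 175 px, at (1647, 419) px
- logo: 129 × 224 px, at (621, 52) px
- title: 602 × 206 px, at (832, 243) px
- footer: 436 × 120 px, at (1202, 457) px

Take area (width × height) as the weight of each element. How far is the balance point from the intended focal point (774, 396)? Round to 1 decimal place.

≈ 369.0 px

Areas → weights: chart 243·54 = 13122, image 212·95 = 20140, bullet block 712·175 = 124600, logo 129·224 = 28896, title 602·206 = 124012, footer 436·120 = 52320; Σw = 363090.
Σw·x = 13122·350 + 20140·936 + 124600·1647 + 28896·621 + 124012·832 + 52320·1202 = 412670980, so x̄ = 412670980/363090 ≈ 1136.55.
Σw·y = 13122·88 + 20140·489 + 124600·419 + 28896·52 + 124012·243 + 52320·457 = 118758344, so ȳ = 118758344/363090 ≈ 327.08.
Relative to (774, 396): Δ = (362.55, -68.92); |Δ| = √(362.55² + -68.92²) ≈ 369.05.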